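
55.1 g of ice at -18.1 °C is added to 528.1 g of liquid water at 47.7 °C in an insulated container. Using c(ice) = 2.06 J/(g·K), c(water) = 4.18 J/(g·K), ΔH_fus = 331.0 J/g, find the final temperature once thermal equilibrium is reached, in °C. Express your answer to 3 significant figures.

T_f = 34.9 °C

Heat to bring ice to 0 °C and melt it: q₁ = 55.1×2.06×18.1 + 55.1×331.0 = 20293 J
Heat the water can supply cooling to 0 °C: 528.1×4.18×47.7 = 105296 J > q₁, so all ice melts.
Energy balance: 528.1×4.18×(47.7 − T) = 20293 + 55.1×4.18×(T − 0)
2207.458(47.7 − T) = 20293 + 230.318 T
105296 − 20293 = 2437.776 T
T = 85003 / 2437.776 = 34.87 °C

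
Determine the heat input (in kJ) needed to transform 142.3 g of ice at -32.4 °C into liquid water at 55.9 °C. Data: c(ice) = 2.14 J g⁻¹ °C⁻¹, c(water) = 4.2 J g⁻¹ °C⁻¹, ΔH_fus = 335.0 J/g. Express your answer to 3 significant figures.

q = 90.9 kJ

q1 (heat ice -32.4→0.0 °C): 142.3 × 2.14 × 32.4 = 9867 J
q2 (melt at 0 °C): 142.3 × 335.0 = 47671 J
q3 (heat water 0.0→55.9 °C): 142.3 × 4.2 × 55.9 = 33409 J
Total: 9867 + 47671 + 33409 = 90947 J = 90.9 kJ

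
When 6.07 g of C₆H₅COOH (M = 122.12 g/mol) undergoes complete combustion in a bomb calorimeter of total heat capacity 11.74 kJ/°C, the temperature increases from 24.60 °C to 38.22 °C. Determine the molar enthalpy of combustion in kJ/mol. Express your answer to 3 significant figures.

ΔH = -3220 kJ/mol

ΔT = 38.22 − 24.60 = 13.62 °C
q_cal = C_cal × ΔT = 11.74 × 13.62 = 159.8988 kJ
n = 6.07 / 122.12 = 0.04971 mol
q_rxn = −q_cal = -159.8988 kJ
ΔH = -159.8988 / 0.04971 = -3217 kJ/mol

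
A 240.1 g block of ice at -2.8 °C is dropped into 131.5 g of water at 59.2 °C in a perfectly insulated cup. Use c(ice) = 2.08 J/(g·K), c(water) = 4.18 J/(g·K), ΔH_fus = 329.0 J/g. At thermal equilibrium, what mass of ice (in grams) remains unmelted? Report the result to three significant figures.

Heat to warm all ice to 0 °C: 240.1×2.08×2.8 = 1398.3 J
Heat released by water cooling to 0 °C: 131.5×4.18×59.2 = 32540 J
32540 J < 1398.3 + 240.1×329.0 = 80391.2 J, so not all ice melts; final T = 0 °C.
Heat left for melting: 32540 − 1398.3 = 31141.7 J
Mass melted = 31141.7 / 329.0 = 94.66 g
Ice remaining = 240.1 − 94.66 = 145.44 g

m_ice remaining = 145 g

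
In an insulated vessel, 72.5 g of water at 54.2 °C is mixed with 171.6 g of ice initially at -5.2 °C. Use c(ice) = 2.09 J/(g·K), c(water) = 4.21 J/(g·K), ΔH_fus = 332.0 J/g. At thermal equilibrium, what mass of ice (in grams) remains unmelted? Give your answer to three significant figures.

Heat to warm all ice to 0 °C: 171.6×2.09×5.2 = 1864.9 J
Heat released by water cooling to 0 °C: 72.5×4.21×54.2 = 16543 J
16543 J < 1864.9 + 171.6×332.0 = 58836.1 J, so not all ice melts; final T = 0 °C.
Heat left for melting: 16543 − 1864.9 = 14678.1 J
Mass melted = 14678.1 / 332.0 = 44.21 g
Ice remaining = 171.6 − 44.21 = 127.39 g

m_ice remaining = 127 g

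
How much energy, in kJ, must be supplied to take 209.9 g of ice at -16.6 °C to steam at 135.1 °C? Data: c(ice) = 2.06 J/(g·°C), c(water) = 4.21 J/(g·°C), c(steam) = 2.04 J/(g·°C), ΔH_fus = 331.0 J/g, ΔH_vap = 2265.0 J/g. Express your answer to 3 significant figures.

q = 655 kJ

q1 (heat ice -16.6→0.0 °C): 209.9 × 2.06 × 16.6 = 7178 J
q2 (melt at 0 °C): 209.9 × 331.0 = 69477 J
q3 (heat water 0.0→100.0 °C): 209.9 × 4.21 × 100.0 = 88368 J
q4 (vaporize at 100 °C): 209.9 × 2265.0 = 475424 J
q5 (heat steam 100.0→135.1 °C): 209.9 × 2.04 × 35.1 = 15030 J
Total: 7178 + 69477 + 88368 + 475424 + 15030 = 655477 J = 655 kJ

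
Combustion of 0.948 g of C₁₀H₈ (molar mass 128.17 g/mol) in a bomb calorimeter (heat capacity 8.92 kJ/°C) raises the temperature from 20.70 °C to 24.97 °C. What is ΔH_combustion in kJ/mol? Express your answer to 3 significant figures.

ΔH = -5150 kJ/mol

ΔT = 24.97 − 20.70 = 4.27 °C
q_cal = C_cal × ΔT = 8.92 × 4.27 = 38.0884 kJ
n = 0.948 / 128.17 = 0.007396 mol
q_rxn = −q_cal = -38.0884 kJ
ΔH = -38.0884 / 0.007396 = -5150 kJ/mol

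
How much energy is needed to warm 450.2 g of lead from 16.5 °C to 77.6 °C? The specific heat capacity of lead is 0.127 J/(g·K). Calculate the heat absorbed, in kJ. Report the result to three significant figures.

q = 3.49 kJ

q = m c ΔT = 450.2 × 0.127 × (77.6 − 16.5)
q = 450.2 × 0.127 × 61.1 = 3493 J = 3.49 kJ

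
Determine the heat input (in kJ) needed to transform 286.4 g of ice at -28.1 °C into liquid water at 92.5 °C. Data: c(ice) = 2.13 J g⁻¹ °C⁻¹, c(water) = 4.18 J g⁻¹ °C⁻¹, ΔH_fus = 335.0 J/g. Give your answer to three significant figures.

q1 (heat ice -28.1→0.0 °C): 286.4 × 2.13 × 28.1 = 17142 J
q2 (melt at 0 °C): 286.4 × 335.0 = 95944 J
q3 (heat water 0.0→92.5 °C): 286.4 × 4.18 × 92.5 = 110737 J
Total: 17142 + 95944 + 110737 = 223823 J = 224 kJ

q = 224 kJ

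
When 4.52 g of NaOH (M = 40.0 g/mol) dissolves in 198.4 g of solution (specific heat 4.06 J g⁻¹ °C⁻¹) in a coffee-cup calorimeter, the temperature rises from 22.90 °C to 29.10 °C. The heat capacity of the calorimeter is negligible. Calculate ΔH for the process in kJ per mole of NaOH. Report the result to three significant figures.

|ΔT| = |29.10 − 22.90| = 6.20 °C
|q_surr| = (198.4 × 4.06) × 6.20 = 805.504 × 6.20 = 4994 J
n(NaOH) = 4.52 / 40.0 = 0.1130 mol
Temperature rose, so q_rxn = −|q_surr| = -4.994 kJ
ΔH = q_rxn / n = -44.19 kJ/mol

ΔH = -44.2 kJ/mol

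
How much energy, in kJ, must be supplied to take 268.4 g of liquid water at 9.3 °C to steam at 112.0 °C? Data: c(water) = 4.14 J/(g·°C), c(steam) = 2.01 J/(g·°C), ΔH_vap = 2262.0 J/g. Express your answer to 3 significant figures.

q = 714 kJ

q1 (heat water 9.3→100.0 °C): 268.4 × 4.14 × 90.7 = 100784 J
q2 (vaporize at 100 °C): 268.4 × 2262.0 = 607121 J
q3 (heat steam 100.0→112.0 °C): 268.4 × 2.01 × 12.0 = 6474 J
Total: 100784 + 607121 + 6474 = 714379 J = 714 kJ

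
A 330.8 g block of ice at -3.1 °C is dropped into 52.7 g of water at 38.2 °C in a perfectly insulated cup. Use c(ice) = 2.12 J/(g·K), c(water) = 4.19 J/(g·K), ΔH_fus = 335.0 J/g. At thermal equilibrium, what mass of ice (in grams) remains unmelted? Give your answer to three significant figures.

Heat to warm all ice to 0 °C: 330.8×2.12×3.1 = 2174.0 J
Heat released by water cooling to 0 °C: 52.7×4.19×38.2 = 8435.1 J
8435.1 J < 2174.0 + 330.8×335.0 = 112992.0 J, so not all ice melts; final T = 0 °C.
Heat left for melting: 8435.1 − 2174.0 = 6261.1 J
Mass melted = 6261.1 / 335.0 = 18.69 g
Ice remaining = 330.8 − 18.69 = 312.11 g

m_ice remaining = 312 g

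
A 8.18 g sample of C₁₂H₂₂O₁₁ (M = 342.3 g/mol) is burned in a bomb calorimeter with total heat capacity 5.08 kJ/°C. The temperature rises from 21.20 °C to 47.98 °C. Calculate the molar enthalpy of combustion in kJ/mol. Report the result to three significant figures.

ΔT = 47.98 − 21.20 = 26.78 °C
q_cal = C_cal × ΔT = 5.08 × 26.78 = 136.0424 kJ
n = 8.18 / 342.3 = 0.02390 mol
q_rxn = −q_cal = -136.0424 kJ
ΔH = -136.0424 / 0.02390 = -5692 kJ/mol

ΔH = -5690 kJ/mol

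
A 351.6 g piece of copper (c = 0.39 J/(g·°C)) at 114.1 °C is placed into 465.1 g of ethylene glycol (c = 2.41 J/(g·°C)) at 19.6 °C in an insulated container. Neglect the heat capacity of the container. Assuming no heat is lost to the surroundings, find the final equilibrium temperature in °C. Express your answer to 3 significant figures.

T_f = 29.9 °C

Heat lost by copper = heat gained by ethylene glycol.
(351.6)(0.39)(114.1 − T) = (465.1)(2.41)(T − 19.6)
137.124 (114.1 − T) = 1120.891 (T − 19.6)
15646 − 137.124 T = 1120.891 T − 21969
37615 = 1258.015 T
T = 29.90 °C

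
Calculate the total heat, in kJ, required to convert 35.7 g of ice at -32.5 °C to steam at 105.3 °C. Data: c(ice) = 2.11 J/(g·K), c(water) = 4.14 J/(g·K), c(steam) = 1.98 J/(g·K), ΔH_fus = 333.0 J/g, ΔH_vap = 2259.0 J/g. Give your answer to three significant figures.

q1 (heat ice -32.5→0.0 °C): 35.7 × 2.11 × 32.5 = 2448 J
q2 (melt at 0 °C): 35.7 × 333.0 = 11888 J
q3 (heat water 0.0→100.0 °C): 35.7 × 4.14 × 100.0 = 14780 J
q4 (vaporize at 100 °C): 35.7 × 2259.0 = 80646 J
q5 (heat steam 100.0→105.3 °C): 35.7 × 1.98 × 5.3 = 375 J
Total: 2448 + 11888 + 14780 + 80646 + 375 = 110137 J = 110 kJ

q = 110 kJ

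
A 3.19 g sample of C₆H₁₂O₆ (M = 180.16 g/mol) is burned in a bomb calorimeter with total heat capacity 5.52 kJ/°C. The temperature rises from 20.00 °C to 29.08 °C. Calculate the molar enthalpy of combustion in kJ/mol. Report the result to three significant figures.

ΔT = 29.08 − 20.00 = 9.08 °C
q_cal = C_cal × ΔT = 5.52 × 9.08 = 50.1216 kJ
n = 3.19 / 180.16 = 0.01771 mol
q_rxn = −q_cal = -50.1216 kJ
ΔH = -50.1216 / 0.01771 = -2830 kJ/mol

ΔH = -2830 kJ/mol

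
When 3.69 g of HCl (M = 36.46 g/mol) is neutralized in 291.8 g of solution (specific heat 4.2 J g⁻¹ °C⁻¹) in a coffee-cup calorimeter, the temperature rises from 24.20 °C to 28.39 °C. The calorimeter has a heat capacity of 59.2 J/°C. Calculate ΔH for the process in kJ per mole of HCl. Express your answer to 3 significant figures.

ΔH = -53.2 kJ/mol

|ΔT| = |28.39 − 24.20| = 4.19 °C
|q_surr| = (291.8 × 4.2 + 59.2) × 4.19 = 1284.76 × 4.19 = 5383 J
n(HCl) = 3.69 / 36.46 = 0.1012 mol
Temperature rose, so q_rxn = −|q_surr| = -5.383 kJ
ΔH = q_rxn / n = -53.19 kJ/mol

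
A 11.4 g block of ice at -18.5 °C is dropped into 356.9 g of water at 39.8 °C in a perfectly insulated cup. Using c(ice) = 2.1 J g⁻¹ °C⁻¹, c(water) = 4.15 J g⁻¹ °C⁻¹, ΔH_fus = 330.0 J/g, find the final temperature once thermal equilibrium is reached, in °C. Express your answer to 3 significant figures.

Heat to bring ice to 0 °C and melt it: q₁ = 11.4×2.1×18.5 + 11.4×330.0 = 4204.9 J
Heat the water can supply cooling to 0 °C: 356.9×4.15×39.8 = 58949.2 J > q₁, so all ice melts.
Energy balance: 356.9×4.15×(39.8 − T) = 4204.9 + 11.4×4.15×(T − 0)
1481.135(39.8 − T) = 4204.9 + 47.31 T
58949.2 − 4204.9 = 1528.445 T
T = 54744.3 / 1528.445 = 35.82 °C

T_f = 35.8 °C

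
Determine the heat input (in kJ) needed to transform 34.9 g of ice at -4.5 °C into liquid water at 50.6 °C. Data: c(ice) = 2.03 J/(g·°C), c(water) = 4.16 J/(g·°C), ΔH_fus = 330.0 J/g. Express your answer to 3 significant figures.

q = 19.2 kJ

q1 (heat ice -4.5→0.0 °C): 34.9 × 2.03 × 4.5 = 319 J
q2 (melt at 0 °C): 34.9 × 330.0 = 11517 J
q3 (heat water 0.0→50.6 °C): 34.9 × 4.16 × 50.6 = 7346 J
Total: 319 + 11517 + 7346 = 19182 J = 19.2 kJ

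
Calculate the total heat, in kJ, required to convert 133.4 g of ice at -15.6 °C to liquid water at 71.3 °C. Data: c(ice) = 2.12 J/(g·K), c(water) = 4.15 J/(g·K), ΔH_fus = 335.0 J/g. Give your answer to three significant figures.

q1 (heat ice -15.6→0.0 °C): 133.4 × 2.12 × 15.6 = 4412 J
q2 (melt at 0 °C): 133.4 × 335.0 = 44689 J
q3 (heat water 0.0→71.3 °C): 133.4 × 4.15 × 71.3 = 39472 J
Total: 4412 + 44689 + 39472 = 88573 J = 88.6 kJ

q = 88.6 kJ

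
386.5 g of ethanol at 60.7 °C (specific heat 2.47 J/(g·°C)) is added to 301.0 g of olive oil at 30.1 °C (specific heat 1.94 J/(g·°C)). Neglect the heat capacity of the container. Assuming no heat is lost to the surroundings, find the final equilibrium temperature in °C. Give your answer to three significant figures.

T_f = 49.1 °C

Heat lost by ethanol = heat gained by olive oil.
(386.5)(2.47)(60.7 − T) = (301.0)(1.94)(T − 30.1)
954.655 (60.7 − T) = 583.94 (T − 30.1)
57948 − 954.655 T = 583.94 T − 17577
75525 = 1538.595 T
T = 49.09 °C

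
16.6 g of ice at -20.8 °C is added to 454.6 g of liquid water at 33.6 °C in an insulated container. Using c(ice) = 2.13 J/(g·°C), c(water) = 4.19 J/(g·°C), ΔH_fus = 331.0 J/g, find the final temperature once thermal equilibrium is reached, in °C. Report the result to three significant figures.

Heat to bring ice to 0 °C and melt it: q₁ = 16.6×2.13×20.8 + 16.6×331.0 = 6230.0 J
Heat the water can supply cooling to 0 °C: 454.6×4.19×33.6 = 64000.4 J > q₁, so all ice melts.
Energy balance: 454.6×4.19×(33.6 − T) = 6230.0 + 16.6×4.19×(T − 0)
1904.774(33.6 − T) = 6230.0 + 69.554 T
64000.4 − 6230.0 = 1974.328 T
T = 57770.4 / 1974.328 = 29.26 °C

T_f = 29.3 °C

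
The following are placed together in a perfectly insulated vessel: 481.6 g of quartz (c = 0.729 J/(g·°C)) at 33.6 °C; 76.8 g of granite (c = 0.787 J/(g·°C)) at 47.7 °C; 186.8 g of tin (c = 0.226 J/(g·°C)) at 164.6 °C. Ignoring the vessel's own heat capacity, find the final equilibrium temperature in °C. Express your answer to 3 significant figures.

T_f = 47.7 °C

Σ mᵢcᵢ(T − Tᵢ) = 0  ⇒  T = Σ mᵢcᵢTᵢ / Σ mᵢcᵢ
Σ mᵢcᵢ = 481.6×0.729 + 76.8×0.787 + 186.8×0.226 = 453.7448
Σ mᵢcᵢTᵢ = 351.0864×33.6 + 60.4416×47.7 + 42.2168×164.6 = 21628
T = 21628 / 453.7448 = 47.67 °C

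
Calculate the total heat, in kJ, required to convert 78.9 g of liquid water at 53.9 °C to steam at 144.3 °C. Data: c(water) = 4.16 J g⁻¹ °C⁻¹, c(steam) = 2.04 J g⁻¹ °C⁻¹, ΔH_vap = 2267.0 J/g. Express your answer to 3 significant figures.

q = 201 kJ

q1 (heat water 53.9→100.0 °C): 78.9 × 4.16 × 46.1 = 15131 J
q2 (vaporize at 100 °C): 78.9 × 2267.0 = 178866 J
q3 (heat steam 100.0→144.3 °C): 78.9 × 2.04 × 44.3 = 7130 J
Total: 15131 + 178866 + 7130 = 201127 J = 201 kJ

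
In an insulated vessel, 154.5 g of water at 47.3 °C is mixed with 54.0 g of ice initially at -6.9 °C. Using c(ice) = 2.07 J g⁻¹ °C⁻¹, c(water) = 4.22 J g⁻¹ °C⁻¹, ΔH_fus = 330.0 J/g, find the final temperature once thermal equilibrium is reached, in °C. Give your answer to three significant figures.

T_f = 13.9 °C

Heat to bring ice to 0 °C and melt it: q₁ = 54.0×2.07×6.9 + 54.0×330.0 = 18591 J
Heat the water can supply cooling to 0 °C: 154.5×4.22×47.3 = 30839.1 J > q₁, so all ice melts.
Energy balance: 154.5×4.22×(47.3 − T) = 18591 + 54.0×4.22×(T − 0)
651.99(47.3 − T) = 18591 + 227.88 T
30839.1 − 18591 = 879.87 T
T = 12248.1 / 879.87 = 13.92 °C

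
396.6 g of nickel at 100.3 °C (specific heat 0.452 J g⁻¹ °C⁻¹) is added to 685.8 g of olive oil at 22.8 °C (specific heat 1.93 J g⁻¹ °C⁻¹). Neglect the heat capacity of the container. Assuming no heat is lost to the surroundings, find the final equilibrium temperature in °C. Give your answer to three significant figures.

T_f = 32.0 °C

Heat lost by nickel = heat gained by olive oil.
(396.6)(0.452)(100.3 − T) = (685.8)(1.93)(T − 22.8)
179.2632 (100.3 − T) = 1323.594 (T − 22.8)
17980 − 179.2632 T = 1323.594 T − 30178
48158 = 1502.8572 T
T = 32.04 °C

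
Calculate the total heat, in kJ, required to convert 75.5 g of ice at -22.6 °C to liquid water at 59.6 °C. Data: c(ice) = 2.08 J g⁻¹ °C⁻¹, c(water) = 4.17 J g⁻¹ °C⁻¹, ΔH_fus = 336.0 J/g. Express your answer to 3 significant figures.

q = 47.7 kJ

q1 (heat ice -22.6→0.0 °C): 75.5 × 2.08 × 22.6 = 3549 J
q2 (melt at 0 °C): 75.5 × 336.0 = 25368 J
q3 (heat water 0.0→59.6 °C): 75.5 × 4.17 × 59.6 = 18764 J
Total: 3549 + 25368 + 18764 = 47681 J = 47.7 kJ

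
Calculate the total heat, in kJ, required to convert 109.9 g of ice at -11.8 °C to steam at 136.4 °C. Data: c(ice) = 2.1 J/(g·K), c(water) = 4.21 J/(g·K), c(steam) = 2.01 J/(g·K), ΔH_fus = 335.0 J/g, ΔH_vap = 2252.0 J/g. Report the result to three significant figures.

q1 (heat ice -11.8→0.0 °C): 109.9 × 2.1 × 11.8 = 2723 J
q2 (melt at 0 °C): 109.9 × 335.0 = 36817 J
q3 (heat water 0.0→100.0 °C): 109.9 × 4.21 × 100.0 = 46268 J
q4 (vaporize at 100 °C): 109.9 × 2252.0 = 247495 J
q5 (heat steam 100.0→136.4 °C): 109.9 × 2.01 × 36.4 = 8041 J
Total: 2723 + 36817 + 46268 + 247495 + 8041 = 341344 J = 341 kJ

q = 341 kJ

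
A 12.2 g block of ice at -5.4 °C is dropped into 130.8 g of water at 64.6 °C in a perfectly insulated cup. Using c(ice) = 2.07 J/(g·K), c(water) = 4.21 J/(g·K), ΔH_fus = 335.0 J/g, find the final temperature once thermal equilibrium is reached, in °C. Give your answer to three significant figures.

T_f = 52.1 °C

Heat to bring ice to 0 °C and melt it: q₁ = 12.2×2.07×5.4 + 12.2×335.0 = 4223.4 J
Heat the water can supply cooling to 0 °C: 130.8×4.21×64.6 = 35573.2 J > q₁, so all ice melts.
Energy balance: 130.8×4.21×(64.6 − T) = 4223.4 + 12.2×4.21×(T − 0)
550.668(64.6 − T) = 4223.4 + 51.362 T
35573.2 − 4223.4 = 602.030 T
T = 31349.8 / 602.030 = 52.07 °C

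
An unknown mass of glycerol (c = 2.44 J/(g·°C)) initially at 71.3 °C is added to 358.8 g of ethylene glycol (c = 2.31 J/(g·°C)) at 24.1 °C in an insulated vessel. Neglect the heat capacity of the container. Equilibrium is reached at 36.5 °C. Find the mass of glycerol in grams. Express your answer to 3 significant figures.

m = 121 g

q_gained = (358.8 × 2.31) × (36.5 − 24.1) = 10280 J
q_lost = m × 2.44 × (71.3 − 36.5) = 84.912 m
m = 10280 / 84.912 = 121 g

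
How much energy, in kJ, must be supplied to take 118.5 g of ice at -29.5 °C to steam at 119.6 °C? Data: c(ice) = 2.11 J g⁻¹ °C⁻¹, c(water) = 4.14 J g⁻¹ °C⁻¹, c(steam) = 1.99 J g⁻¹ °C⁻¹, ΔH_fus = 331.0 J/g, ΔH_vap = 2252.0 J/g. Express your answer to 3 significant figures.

q1 (heat ice -29.5→0.0 °C): 118.5 × 2.11 × 29.5 = 7376 J
q2 (melt at 0 °C): 118.5 × 331.0 = 39224 J
q3 (heat water 0.0→100.0 °C): 118.5 × 4.14 × 100.0 = 49059 J
q4 (vaporize at 100 °C): 118.5 × 2252.0 = 266862 J
q5 (heat steam 100.0→119.6 °C): 118.5 × 1.99 × 19.6 = 4622 J
Total: 7376 + 39224 + 49059 + 266862 + 4622 = 367143 J = 367 kJ

q = 367 kJ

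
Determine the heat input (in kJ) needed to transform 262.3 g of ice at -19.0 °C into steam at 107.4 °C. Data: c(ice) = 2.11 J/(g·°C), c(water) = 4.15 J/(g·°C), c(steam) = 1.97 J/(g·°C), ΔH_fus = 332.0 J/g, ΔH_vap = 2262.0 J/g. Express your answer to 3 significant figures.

q = 804 kJ

q1 (heat ice -19.0→0.0 °C): 262.3 × 2.11 × 19.0 = 10516 J
q2 (melt at 0 °C): 262.3 × 332.0 = 87084 J
q3 (heat water 0.0→100.0 °C): 262.3 × 4.15 × 100.0 = 108855 J
q4 (vaporize at 100 °C): 262.3 × 2262.0 = 593323 J
q5 (heat steam 100.0→107.4 °C): 262.3 × 1.97 × 7.4 = 3824 J
Total: 10516 + 87084 + 108855 + 593323 + 3824 = 803602 J = 804 kJ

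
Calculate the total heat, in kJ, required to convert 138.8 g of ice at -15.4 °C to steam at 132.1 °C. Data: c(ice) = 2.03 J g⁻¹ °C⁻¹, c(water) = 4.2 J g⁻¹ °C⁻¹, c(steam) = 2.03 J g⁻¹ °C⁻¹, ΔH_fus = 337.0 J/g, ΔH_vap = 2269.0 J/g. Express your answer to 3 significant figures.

q1 (heat ice -15.4→0.0 °C): 138.8 × 2.03 × 15.4 = 4339 J
q2 (melt at 0 °C): 138.8 × 337.0 = 46776 J
q3 (heat water 0.0→100.0 °C): 138.8 × 4.2 × 100.0 = 58296 J
q4 (vaporize at 100 °C): 138.8 × 2269.0 = 314937 J
q5 (heat steam 100.0→132.1 °C): 138.8 × 2.03 × 32.1 = 9045 J
Total: 4339 + 46776 + 58296 + 314937 + 9045 = 433393 J = 433 kJ

q = 433 kJ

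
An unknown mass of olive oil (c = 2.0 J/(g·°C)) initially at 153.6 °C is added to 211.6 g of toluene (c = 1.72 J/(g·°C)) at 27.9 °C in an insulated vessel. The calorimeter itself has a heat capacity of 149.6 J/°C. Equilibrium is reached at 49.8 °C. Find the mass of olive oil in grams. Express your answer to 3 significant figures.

m = 54.2 g

q_gained = (211.6 × 1.72 + 149.6) × (49.8 − 27.9) = 11250 J
q_lost = m × 2.0 × (153.6 − 49.8) = 207.6 m
m = 11250 / 207.6 = 54.2 g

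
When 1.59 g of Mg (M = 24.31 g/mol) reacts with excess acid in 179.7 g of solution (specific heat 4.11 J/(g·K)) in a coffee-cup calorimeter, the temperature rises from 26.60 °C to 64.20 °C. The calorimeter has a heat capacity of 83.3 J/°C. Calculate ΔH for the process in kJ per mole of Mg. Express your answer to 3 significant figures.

ΔH = -472 kJ/mol

|ΔT| = |64.20 − 26.60| = 37.60 °C
|q_surr| = (179.7 × 4.11 + 83.3) × 37.60 = 821.867 × 37.60 = 30900 J
n(Mg) = 1.59 / 24.31 = 0.06541 mol
Temperature rose, so q_rxn = −|q_surr| = -30.90 kJ
ΔH = q_rxn / n = -472.4 kJ/mol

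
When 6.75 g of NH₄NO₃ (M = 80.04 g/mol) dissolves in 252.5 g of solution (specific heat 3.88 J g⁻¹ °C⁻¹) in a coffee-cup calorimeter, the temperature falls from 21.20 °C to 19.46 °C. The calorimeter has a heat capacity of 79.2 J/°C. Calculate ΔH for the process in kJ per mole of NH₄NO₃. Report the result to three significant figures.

|ΔT| = |19.46 − 21.20| = 1.74 °C
|q_surr| = (252.5 × 3.88 + 79.2) × 1.74 = 1058.9 × 1.74 = 1842 J
n(NH₄NO₃) = 6.75 / 80.04 = 0.08433 mol
Temperature fell, so q_rxn = +|q_surr| = 1.842 kJ
ΔH = q_rxn / n = 21.84 kJ/mol

ΔH = 21.8 kJ/mol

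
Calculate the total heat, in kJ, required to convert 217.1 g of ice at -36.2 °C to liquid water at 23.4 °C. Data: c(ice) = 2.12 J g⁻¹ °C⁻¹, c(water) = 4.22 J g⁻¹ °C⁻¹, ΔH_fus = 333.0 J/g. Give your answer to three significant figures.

q = 110 kJ

q1 (heat ice -36.2→0.0 °C): 217.1 × 2.12 × 36.2 = 16661 J
q2 (melt at 0 °C): 217.1 × 333.0 = 72294 J
q3 (heat water 0.0→23.4 °C): 217.1 × 4.22 × 23.4 = 21438 J
Total: 16661 + 72294 + 21438 = 110393 J = 110 kJ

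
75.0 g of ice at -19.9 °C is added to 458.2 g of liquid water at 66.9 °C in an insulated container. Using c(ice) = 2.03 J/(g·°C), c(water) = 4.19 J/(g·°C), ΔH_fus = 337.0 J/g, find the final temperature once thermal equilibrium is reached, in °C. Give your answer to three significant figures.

Heat to bring ice to 0 °C and melt it: q₁ = 75.0×2.03×19.9 + 75.0×337.0 = 28305 J
Heat the water can supply cooling to 0 °C: 458.2×4.19×66.9 = 128439 J > q₁, so all ice melts.
Energy balance: 458.2×4.19×(66.9 − T) = 28305 + 75.0×4.19×(T − 0)
1919.858(66.9 − T) = 28305 + 314.25 T
128439 − 28305 = 2234.108 T
T = 100134 / 2234.108 = 44.82 °C

T_f = 44.8 °C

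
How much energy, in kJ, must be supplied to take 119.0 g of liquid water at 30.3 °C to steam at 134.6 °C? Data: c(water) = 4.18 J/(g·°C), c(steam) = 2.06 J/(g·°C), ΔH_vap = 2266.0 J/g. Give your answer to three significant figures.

q1 (heat water 30.3→100.0 °C): 119.0 × 4.18 × 69.7 = 34670 J
q2 (vaporize at 100 °C): 119.0 × 2266.0 = 269654 J
q3 (heat steam 100.0→134.6 °C): 119.0 × 2.06 × 34.6 = 8482 J
Total: 34670 + 269654 + 8482 = 312806 J = 313 kJ

q = 313 kJ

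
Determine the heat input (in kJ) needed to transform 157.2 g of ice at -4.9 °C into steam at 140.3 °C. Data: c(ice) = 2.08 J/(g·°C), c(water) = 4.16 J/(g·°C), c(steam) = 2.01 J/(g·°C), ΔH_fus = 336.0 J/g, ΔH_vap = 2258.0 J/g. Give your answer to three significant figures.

q = 488 kJ

q1 (heat ice -4.9→0.0 °C): 157.2 × 2.08 × 4.9 = 1602 J
q2 (melt at 0 °C): 157.2 × 336.0 = 52819 J
q3 (heat water 0.0→100.0 °C): 157.2 × 4.16 × 100.0 = 65395 J
q4 (vaporize at 100 °C): 157.2 × 2258.0 = 354958 J
q5 (heat steam 100.0→140.3 °C): 157.2 × 2.01 × 40.3 = 12734 J
Total: 1602 + 52819 + 65395 + 354958 + 12734 = 487508 J = 488 kJ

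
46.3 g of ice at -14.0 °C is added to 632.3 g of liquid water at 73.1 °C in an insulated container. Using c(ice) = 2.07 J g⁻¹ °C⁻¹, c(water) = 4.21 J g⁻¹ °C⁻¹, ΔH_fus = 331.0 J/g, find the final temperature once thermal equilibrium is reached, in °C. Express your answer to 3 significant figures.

Heat to bring ice to 0 °C and melt it: q₁ = 46.3×2.07×14.0 + 46.3×331.0 = 16667 J
Heat the water can supply cooling to 0 °C: 632.3×4.21×73.1 = 194591 J > q₁, so all ice melts.
Energy balance: 632.3×4.21×(73.1 − T) = 16667 + 46.3×4.21×(T − 0)
2661.983(73.1 − T) = 16667 + 194.923 T
194591 − 16667 = 2856.906 T
T = 177924 / 2856.906 = 62.28 °C

T_f = 62.3 °C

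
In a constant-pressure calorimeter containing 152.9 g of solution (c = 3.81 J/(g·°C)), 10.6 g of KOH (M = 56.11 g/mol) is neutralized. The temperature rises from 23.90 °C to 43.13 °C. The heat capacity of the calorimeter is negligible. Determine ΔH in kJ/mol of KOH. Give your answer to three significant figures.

ΔH = -59.3 kJ/mol

|ΔT| = |43.13 − 23.90| = 19.23 °C
|q_surr| = (152.9 × 3.81) × 19.23 = 582.549 × 19.23 = 11200 J
n(KOH) = 10.6 / 56.11 = 0.1889 mol
Temperature rose, so q_rxn = −|q_surr| = -11.20 kJ
ΔH = q_rxn / n = -59.29 kJ/mol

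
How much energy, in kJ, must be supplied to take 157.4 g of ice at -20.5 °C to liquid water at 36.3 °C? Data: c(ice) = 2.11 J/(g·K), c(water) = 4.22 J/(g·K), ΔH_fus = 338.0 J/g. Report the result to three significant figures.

q = 84.1 kJ

q1 (heat ice -20.5→0.0 °C): 157.4 × 2.11 × 20.5 = 6808 J
q2 (melt at 0 °C): 157.4 × 338.0 = 53201 J
q3 (heat water 0.0→36.3 °C): 157.4 × 4.22 × 36.3 = 24111 J
Total: 6808 + 53201 + 24111 = 84120 J = 84.1 kJ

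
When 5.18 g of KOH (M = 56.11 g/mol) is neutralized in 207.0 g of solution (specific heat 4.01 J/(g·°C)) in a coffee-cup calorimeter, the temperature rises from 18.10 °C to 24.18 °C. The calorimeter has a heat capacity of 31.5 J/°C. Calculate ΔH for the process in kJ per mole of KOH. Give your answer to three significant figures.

ΔH = -56.7 kJ/mol

|ΔT| = |24.18 − 18.10| = 6.08 °C
|q_surr| = (207.0 × 4.01 + 31.5) × 6.08 = 861.57 × 6.08 = 5238 J
n(KOH) = 5.18 / 56.11 = 0.09232 mol
Temperature rose, so q_rxn = −|q_surr| = -5.238 kJ
ΔH = q_rxn / n = -56.74 kJ/mol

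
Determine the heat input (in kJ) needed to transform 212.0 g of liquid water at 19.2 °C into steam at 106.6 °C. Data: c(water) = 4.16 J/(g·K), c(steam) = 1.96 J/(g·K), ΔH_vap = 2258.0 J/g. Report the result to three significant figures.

q1 (heat water 19.2→100.0 °C): 212.0 × 4.16 × 80.8 = 71259 J
q2 (vaporize at 100 °C): 212.0 × 2258.0 = 478696 J
q3 (heat steam 100.0→106.6 °C): 212.0 × 1.96 × 6.6 = 2742 J
Total: 71259 + 478696 + 2742 = 552697 J = 553 kJ

q = 553 kJ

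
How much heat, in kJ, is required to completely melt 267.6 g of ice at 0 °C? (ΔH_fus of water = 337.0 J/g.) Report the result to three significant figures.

q = m × ΔH_fus = 267.6 × 337.0 = 90180 J = 90.2 kJ

q = 90.2 kJ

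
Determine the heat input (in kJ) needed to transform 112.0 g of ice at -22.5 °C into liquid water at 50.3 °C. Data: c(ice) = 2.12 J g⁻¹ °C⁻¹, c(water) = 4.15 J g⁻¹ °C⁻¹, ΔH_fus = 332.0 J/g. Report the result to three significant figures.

q = 65.9 kJ

q1 (heat ice -22.5→0.0 °C): 112.0 × 2.12 × 22.5 = 5342 J
q2 (melt at 0 °C): 112.0 × 332.0 = 37184 J
q3 (heat water 0.0→50.3 °C): 112.0 × 4.15 × 50.3 = 23379 J
Total: 5342 + 37184 + 23379 = 65905 J = 65.9 kJ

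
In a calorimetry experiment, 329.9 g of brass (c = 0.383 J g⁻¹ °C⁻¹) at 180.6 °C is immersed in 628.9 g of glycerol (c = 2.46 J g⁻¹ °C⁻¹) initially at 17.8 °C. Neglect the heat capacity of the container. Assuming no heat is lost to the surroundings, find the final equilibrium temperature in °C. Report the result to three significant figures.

T_f = 30.1 °C

Heat lost by brass = heat gained by glycerol.
(329.9)(0.383)(180.6 − T) = (628.9)(2.46)(T − 17.8)
126.3517 (180.6 − T) = 1547.094 (T − 17.8)
22819 − 126.3517 T = 1547.094 T − 27538
50357 = 1673.4457 T
T = 30.09 °C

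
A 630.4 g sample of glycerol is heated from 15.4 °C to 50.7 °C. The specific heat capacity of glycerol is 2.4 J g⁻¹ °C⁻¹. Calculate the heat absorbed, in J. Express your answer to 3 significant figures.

q = 53400 J

q = m c ΔT = 630.4 × 2.4 × (50.7 − 15.4)
q = 630.4 × 2.4 × 35.3 = 53410 J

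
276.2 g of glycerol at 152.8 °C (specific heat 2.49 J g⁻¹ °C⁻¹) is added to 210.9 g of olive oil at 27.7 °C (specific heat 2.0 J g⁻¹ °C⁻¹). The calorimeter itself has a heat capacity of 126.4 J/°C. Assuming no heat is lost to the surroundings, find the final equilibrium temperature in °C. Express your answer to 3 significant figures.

Heat lost by glycerol = heat gained by olive oil + calorimeter.
(276.2)(2.49)(152.8 − T) = [(210.9)(2.0) + 126.4](T − 27.7)
687.738 (152.8 − T) = 548.2 (T − 27.7)
105090 − 687.738 T = 548.2 T − 15185
120275 = 1235.938 T
T = 97.31 °C

T_f = 97.3 °C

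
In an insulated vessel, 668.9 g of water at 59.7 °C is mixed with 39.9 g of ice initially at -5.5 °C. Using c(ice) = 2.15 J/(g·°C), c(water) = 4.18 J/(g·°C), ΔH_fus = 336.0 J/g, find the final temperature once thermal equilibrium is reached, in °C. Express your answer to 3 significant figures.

T_f = 51.7 °C

Heat to bring ice to 0 °C and melt it: q₁ = 39.9×2.15×5.5 + 39.9×336.0 = 13878 J
Heat the water can supply cooling to 0 °C: 668.9×4.18×59.7 = 166921 J > q₁, so all ice melts.
Energy balance: 668.9×4.18×(59.7 − T) = 13878 + 39.9×4.18×(T − 0)
2796.002(59.7 − T) = 13878 + 166.782 T
166921 − 13878 = 2962.784 T
T = 153043 / 2962.784 = 51.66 °C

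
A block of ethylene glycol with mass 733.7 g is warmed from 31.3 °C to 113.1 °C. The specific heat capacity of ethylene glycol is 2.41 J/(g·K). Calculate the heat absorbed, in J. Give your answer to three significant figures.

q = 145000 J

q = m c ΔT = 733.7 × 2.41 × (113.1 − 31.3)
q = 733.7 × 2.41 × 81.8 = 144600 J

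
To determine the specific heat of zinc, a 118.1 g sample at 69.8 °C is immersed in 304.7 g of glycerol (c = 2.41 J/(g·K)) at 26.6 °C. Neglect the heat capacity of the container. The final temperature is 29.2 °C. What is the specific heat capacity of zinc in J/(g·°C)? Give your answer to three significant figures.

c = 0.398 J/(g·°C)

q_gained = (304.7 × 2.41) × (29.2 − 26.6) = 1909 J
q_lost = 118.1 × c × (69.8 − 29.2) = 4794.86 c
Set equal: c = 1909 / 4794.86 = 0.398 J/(g·°C)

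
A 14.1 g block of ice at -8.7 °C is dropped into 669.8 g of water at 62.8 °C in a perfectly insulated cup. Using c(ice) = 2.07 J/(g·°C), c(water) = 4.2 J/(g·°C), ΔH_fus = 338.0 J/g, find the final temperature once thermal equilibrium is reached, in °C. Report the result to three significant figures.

Heat to bring ice to 0 °C and melt it: q₁ = 14.1×2.07×8.7 + 14.1×338.0 = 5019.7 J
Heat the water can supply cooling to 0 °C: 669.8×4.2×62.8 = 176666 J > q₁, so all ice melts.
Energy balance: 669.8×4.2×(62.8 − T) = 5019.7 + 14.1×4.2×(T − 0)
2813.16(62.8 − T) = 5019.7 + 59.22 T
176666 − 5019.7 = 2872.38 T
T = 171646.3 / 2872.38 = 59.76 °C

T_f = 59.8 °C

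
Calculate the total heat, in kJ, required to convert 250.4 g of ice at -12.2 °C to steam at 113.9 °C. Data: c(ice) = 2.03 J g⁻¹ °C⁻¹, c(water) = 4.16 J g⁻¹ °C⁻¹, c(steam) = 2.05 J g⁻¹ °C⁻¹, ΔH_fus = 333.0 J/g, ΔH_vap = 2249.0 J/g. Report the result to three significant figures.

q1 (heat ice -12.2→0.0 °C): 250.4 × 2.03 × 12.2 = 6201 J
q2 (melt at 0 °C): 250.4 × 333.0 = 83383 J
q3 (heat water 0.0→100.0 °C): 250.4 × 4.16 × 100.0 = 104166 J
q4 (vaporize at 100 °C): 250.4 × 2249.0 = 563150 J
q5 (heat steam 100.0→113.9 °C): 250.4 × 2.05 × 13.9 = 7135 J
Total: 6201 + 83383 + 104166 + 563150 + 7135 = 764035 J = 764 kJ

q = 764 kJ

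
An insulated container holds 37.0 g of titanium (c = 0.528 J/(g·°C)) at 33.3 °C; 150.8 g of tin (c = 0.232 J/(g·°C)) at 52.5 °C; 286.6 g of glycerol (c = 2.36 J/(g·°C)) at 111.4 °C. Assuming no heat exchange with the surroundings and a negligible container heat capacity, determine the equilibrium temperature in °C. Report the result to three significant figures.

T_f = 106 °C

Σ mᵢcᵢ(T − Tᵢ) = 0  ⇒  T = Σ mᵢcᵢTᵢ / Σ mᵢcᵢ
Σ mᵢcᵢ = 37.0×0.528 + 150.8×0.232 + 286.6×2.36 = 730.8976
Σ mᵢcᵢTᵢ = 19.536×33.3 + 34.9856×52.5 + 676.376×111.4 = 77836
T = 77836 / 730.8976 = 106.49 °C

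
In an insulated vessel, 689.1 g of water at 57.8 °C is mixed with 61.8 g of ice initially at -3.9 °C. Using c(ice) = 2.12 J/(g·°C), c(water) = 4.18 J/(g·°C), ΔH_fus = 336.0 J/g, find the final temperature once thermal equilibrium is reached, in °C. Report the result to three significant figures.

Heat to bring ice to 0 °C and melt it: q₁ = 61.8×2.12×3.9 + 61.8×336.0 = 21276 J
Heat the water can supply cooling to 0 °C: 689.1×4.18×57.8 = 166489 J > q₁, so all ice melts.
Energy balance: 689.1×4.18×(57.8 − T) = 21276 + 61.8×4.18×(T − 0)
2880.438(57.8 − T) = 21276 + 258.324 T
166489 − 21276 = 3138.762 T
T = 145213 / 3138.762 = 46.26 °C

T_f = 46.3 °C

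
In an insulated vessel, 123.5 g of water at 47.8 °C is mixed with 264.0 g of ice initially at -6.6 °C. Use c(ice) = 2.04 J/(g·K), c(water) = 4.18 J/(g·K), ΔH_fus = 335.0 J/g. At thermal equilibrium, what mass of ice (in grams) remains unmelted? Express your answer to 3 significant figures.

m_ice remaining = 201 g

Heat to warm all ice to 0 °C: 264.0×2.04×6.6 = 3554.5 J
Heat released by water cooling to 0 °C: 123.5×4.18×47.8 = 24676 J
24676 J < 3554.5 + 264.0×335.0 = 91994.5 J, so not all ice melts; final T = 0 °C.
Heat left for melting: 24676 − 3554.5 = 21121.5 J
Mass melted = 21121.5 / 335.0 = 63.05 g
Ice remaining = 264.0 − 63.05 = 200.95 g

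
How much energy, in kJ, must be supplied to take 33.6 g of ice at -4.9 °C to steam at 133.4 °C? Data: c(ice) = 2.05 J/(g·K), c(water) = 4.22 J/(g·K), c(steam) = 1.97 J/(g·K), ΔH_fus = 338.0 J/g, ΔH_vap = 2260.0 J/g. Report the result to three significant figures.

q = 104 kJ

q1 (heat ice -4.9→0.0 °C): 33.6 × 2.05 × 4.9 = 338 J
q2 (melt at 0 °C): 33.6 × 338.0 = 11357 J
q3 (heat water 0.0→100.0 °C): 33.6 × 4.22 × 100.0 = 14179 J
q4 (vaporize at 100 °C): 33.6 × 2260.0 = 75936 J
q5 (heat steam 100.0→133.4 °C): 33.6 × 1.97 × 33.4 = 2211 J
Total: 338 + 11357 + 14179 + 75936 + 2211 = 104021 J = 104 kJ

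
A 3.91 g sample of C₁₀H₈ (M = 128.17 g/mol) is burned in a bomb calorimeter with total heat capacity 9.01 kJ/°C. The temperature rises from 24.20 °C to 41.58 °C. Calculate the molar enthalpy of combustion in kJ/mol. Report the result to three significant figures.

ΔT = 41.58 − 24.20 = 17.38 °C
q_cal = C_cal × ΔT = 9.01 × 17.38 = 156.5938 kJ
n = 3.91 / 128.17 = 0.03051 mol
q_rxn = −q_cal = -156.5938 kJ
ΔH = -156.5938 / 0.03051 = -5133 kJ/mol

ΔH = -5130 kJ/mol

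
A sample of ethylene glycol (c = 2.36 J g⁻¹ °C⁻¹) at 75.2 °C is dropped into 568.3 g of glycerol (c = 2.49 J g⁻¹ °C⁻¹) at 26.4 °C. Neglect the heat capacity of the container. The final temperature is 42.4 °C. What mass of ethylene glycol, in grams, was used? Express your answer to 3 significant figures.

m = 292 g

q_gained = (568.3 × 2.49) × (42.4 − 26.4) = 22640 J
q_lost = m × 2.36 × (75.2 − 42.4) = 77.408 m
m = 22640 / 77.408 = 292 g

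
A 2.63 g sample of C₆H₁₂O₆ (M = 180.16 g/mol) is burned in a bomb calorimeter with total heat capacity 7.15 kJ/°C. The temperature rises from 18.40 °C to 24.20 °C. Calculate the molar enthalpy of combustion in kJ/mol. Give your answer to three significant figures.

ΔH = -2840 kJ/mol

ΔT = 24.20 − 18.40 = 5.80 °C
q_cal = C_cal × ΔT = 7.15 × 5.80 = 41.47 kJ
n = 2.63 / 180.16 = 0.01460 mol
q_rxn = −q_cal = -41.47 kJ
ΔH = -41.47 / 0.01460 = -2840 kJ/mol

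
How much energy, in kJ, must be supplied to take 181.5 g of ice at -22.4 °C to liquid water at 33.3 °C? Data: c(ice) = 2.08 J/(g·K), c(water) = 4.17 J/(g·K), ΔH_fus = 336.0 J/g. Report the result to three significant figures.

q = 94.6 kJ

q1 (heat ice -22.4→0.0 °C): 181.5 × 2.08 × 22.4 = 8456 J
q2 (melt at 0 °C): 181.5 × 336.0 = 60984 J
q3 (heat water 0.0→33.3 °C): 181.5 × 4.17 × 33.3 = 25203 J
Total: 8456 + 60984 + 25203 = 94643 J = 94.6 kJ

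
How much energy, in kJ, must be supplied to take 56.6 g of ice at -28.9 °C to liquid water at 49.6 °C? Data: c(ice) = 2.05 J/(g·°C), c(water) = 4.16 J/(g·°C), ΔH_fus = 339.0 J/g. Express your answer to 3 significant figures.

q = 34.2 kJ

q1 (heat ice -28.9→0.0 °C): 56.6 × 2.05 × 28.9 = 3353 J
q2 (melt at 0 °C): 56.6 × 339.0 = 19187 J
q3 (heat water 0.0→49.6 °C): 56.6 × 4.16 × 49.6 = 11679 J
Total: 3353 + 19187 + 11679 = 34219 J = 34.2 kJ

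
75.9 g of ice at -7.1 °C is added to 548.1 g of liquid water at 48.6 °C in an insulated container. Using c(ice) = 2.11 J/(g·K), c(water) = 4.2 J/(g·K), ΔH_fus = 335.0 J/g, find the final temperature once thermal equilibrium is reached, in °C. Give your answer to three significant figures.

T_f = 32.6 °C

Heat to bring ice to 0 °C and melt it: q₁ = 75.9×2.11×7.1 + 75.9×335.0 = 26564 J
Heat the water can supply cooling to 0 °C: 548.1×4.2×48.6 = 111878 J > q₁, so all ice melts.
Energy balance: 548.1×4.2×(48.6 − T) = 26564 + 75.9×4.2×(T − 0)
2302.02(48.6 − T) = 26564 + 318.78 T
111878 − 26564 = 2620.80 T
T = 85314 / 2620.80 = 32.55 °C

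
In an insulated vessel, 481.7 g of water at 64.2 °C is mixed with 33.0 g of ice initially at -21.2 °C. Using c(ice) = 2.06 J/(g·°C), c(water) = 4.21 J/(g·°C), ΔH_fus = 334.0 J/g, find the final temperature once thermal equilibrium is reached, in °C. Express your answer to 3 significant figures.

Heat to bring ice to 0 °C and melt it: q₁ = 33.0×2.06×21.2 + 33.0×334.0 = 12463 J
Heat the water can supply cooling to 0 °C: 481.7×4.21×64.2 = 130195 J > q₁, so all ice melts.
Energy balance: 481.7×4.21×(64.2 − T) = 12463 + 33.0×4.21×(T − 0)
2027.957(64.2 − T) = 12463 + 138.93 T
130195 − 12463 = 2166.887 T
T = 117732 / 2166.887 = 54.33 °C

T_f = 54.3 °C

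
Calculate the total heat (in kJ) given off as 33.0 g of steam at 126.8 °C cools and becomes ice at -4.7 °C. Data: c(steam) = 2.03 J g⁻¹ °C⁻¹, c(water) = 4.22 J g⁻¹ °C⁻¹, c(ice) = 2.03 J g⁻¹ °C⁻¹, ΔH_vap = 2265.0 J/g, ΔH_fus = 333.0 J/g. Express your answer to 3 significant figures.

q1 (cool steam 126.8→100 °C): 33.0 × 2.03 × 26.8 = 1795 J
q2 (condense at 100 °C): 33.0 × 2265.0 = 74745 J
q3 (cool water 100→0 °C): 33.0 × 4.22 × 100.0 = 13926 J
q4 (freeze at 0 °C): 33.0 × 333.0 = 10989 J
q5 (cool ice 0→-4.7 °C): 33.0 × 2.03 × 4.7 = 315 J
Total: 1795 + 74745 + 13926 + 10989 + 315 = 101770 J = 102 kJ

q = 102 kJ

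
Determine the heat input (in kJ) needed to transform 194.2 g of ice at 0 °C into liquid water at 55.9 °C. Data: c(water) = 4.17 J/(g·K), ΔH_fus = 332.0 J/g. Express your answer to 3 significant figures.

q1 (melt at 0 °C): 194.2 × 332.0 = 64474 J
q2 (heat water 0.0→55.9 °C): 194.2 × 4.17 × 55.9 = 45269 J
Total: 64474 + 45269 = 109743 J = 110 kJ

q = 110 kJ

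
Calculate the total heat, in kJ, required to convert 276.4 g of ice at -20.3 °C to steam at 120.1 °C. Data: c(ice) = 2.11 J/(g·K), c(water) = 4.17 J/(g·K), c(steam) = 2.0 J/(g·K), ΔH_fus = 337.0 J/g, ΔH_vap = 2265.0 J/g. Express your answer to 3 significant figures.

q = 857 kJ

q1 (heat ice -20.3→0.0 °C): 276.4 × 2.11 × 20.3 = 11839 J
q2 (melt at 0 °C): 276.4 × 337.0 = 93147 J
q3 (heat water 0.0→100.0 °C): 276.4 × 4.17 × 100.0 = 115259 J
q4 (vaporize at 100 °C): 276.4 × 2265.0 = 626046 J
q5 (heat steam 100.0→120.1 °C): 276.4 × 2.0 × 20.1 = 11111 J
Total: 11839 + 93147 + 115259 + 626046 + 11111 = 857402 J = 857 kJ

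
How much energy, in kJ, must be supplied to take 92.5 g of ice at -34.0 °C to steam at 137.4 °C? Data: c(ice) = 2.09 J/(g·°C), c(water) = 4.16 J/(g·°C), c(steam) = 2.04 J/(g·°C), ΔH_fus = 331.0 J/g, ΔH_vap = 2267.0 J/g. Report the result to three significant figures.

q = 292 kJ

q1 (heat ice -34.0→0.0 °C): 92.5 × 2.09 × 34.0 = 6573 J
q2 (melt at 0 °C): 92.5 × 331.0 = 30618 J
q3 (heat water 0.0→100.0 °C): 92.5 × 4.16 × 100.0 = 38480 J
q4 (vaporize at 100 °C): 92.5 × 2267.0 = 209698 J
q5 (heat steam 100.0→137.4 °C): 92.5 × 2.04 × 37.4 = 7057 J
Total: 6573 + 30618 + 38480 + 209698 + 7057 = 292426 J = 292 kJ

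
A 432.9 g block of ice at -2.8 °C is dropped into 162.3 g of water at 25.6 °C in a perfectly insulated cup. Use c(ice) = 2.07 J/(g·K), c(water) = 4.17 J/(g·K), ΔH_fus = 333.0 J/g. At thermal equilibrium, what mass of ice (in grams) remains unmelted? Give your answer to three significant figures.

m_ice remaining = 388 g

Heat to warm all ice to 0 °C: 432.9×2.07×2.8 = 2509.1 J
Heat released by water cooling to 0 °C: 162.3×4.17×25.6 = 17326 J
17326 J < 2509.1 + 432.9×333.0 = 146664.8 J, so not all ice melts; final T = 0 °C.
Heat left for melting: 17326 − 2509.1 = 14816.9 J
Mass melted = 14816.9 / 333.0 = 44.50 g
Ice remaining = 432.9 − 44.50 = 388.40 g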